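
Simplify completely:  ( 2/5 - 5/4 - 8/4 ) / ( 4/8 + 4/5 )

Numerator: 2/5 - 5/4 - 8/4 = -57/20
Denominator: 4/8 + 4/5 = 13/10
Divide: (-57/20) · (10/13) = -57/26

-57/26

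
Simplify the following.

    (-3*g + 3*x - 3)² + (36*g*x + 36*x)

9*(g + x + 1)²

Expanding gives 9*g² + 18*g*x + 18*g + 9*x² + 18*x + 9, a perfect square.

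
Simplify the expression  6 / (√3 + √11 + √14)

(-√462 + 3*√11 + 11*√3)/11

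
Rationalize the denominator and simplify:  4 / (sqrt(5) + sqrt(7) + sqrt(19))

Group as (sqrt(5) + sqrt(19)) + sqrt(7); multiply by (sqrt(5) + sqrt(19)) - sqrt(7), then rationalise the remaining surd.

(-8*sqrt(665) - 28*sqrt(19) + 68*sqrt(7) + 84*sqrt(5))/91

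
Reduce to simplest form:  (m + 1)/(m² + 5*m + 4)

Factor: m² + 5*m + 4 = (m + 4)·(m + 1)
Cancel the common factor (m + 1).

1/(m + 4)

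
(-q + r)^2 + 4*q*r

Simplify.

(q + r)^2

Expand the square and combine the 4*q*r term.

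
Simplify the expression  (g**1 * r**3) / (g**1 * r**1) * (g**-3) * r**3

r**5/g**3

Quotient: r**2
Multiply by (g**-3) * r**3: add exponents.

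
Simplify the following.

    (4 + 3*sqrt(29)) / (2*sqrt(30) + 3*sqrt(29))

Multiply numerator and denominator by -2*sqrt(30) + 3*sqrt(29).
Denominator becomes 141; numerator becomes -6*sqrt(870) - 8*sqrt(30) + 12*sqrt(29) + 261.

(-6*sqrt(870) - 8*sqrt(30) + 12*sqrt(29) + 261)/141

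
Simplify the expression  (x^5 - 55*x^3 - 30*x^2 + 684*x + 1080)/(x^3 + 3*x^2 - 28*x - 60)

x^2 - 3*x - 18

Factor: x^5 - 55*x^3 - 30*x^2 + 684*x + 1080 = (x + 2)*(x + 6)*(x - 6)*(x + 3)*(x - 5);  x^3 + 3*x^2 - 28*x - 60 = (x + 6)*(x - 5)*(x + 2)
Cancel the common factors (x - 5), (x + 2), (x + 6).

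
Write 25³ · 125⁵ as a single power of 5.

5^21

25³ = 5^6; 125⁵ = 5^15
Combine exponents: 5^21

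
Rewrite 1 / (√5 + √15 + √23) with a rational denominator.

Group as (√5 + √23) + √15; multiply by (√5 + √23) - √15, then rationalise the remaining surd.

(-10*√69 - 3*√23 + 13*√15 + 33*√5)/291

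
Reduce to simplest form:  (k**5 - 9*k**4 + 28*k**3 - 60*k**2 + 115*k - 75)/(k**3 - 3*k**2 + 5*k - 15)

Factor: k**5 - 9*k**4 + 28*k**3 - 60*k**2 + 115*k - 75 = (k - 1)*(k - 5)*(k - 3)*(k**2 + 5);  k**3 - 3*k**2 + 5*k - 15 = (k**2 + 5)*(k - 3)
Cancel the common factors (k**2 + 5), (k - 3).

k**2 - 6*k + 5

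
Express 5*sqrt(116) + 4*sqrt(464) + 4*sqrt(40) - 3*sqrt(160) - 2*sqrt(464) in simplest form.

-4*sqrt(10) + 18*sqrt(29)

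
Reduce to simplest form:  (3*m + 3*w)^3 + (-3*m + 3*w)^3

54*w*(3*m^2 + w^2)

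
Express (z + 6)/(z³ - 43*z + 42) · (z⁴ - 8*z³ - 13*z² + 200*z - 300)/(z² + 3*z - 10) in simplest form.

(z² + z - 30)/(z² + 6*z - 7)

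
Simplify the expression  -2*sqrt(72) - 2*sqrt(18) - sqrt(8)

2*sqrt(72) = 12*sqrt(2); 2*sqrt(18) = 6*sqrt(2); sqrt(8) = 2*sqrt(2)
Combine: (-12 - 6 - 2)·sqrt(2) = -20*sqrt(2)

-20*sqrt(2)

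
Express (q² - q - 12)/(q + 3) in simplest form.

Factor: q² - q - 12 = (q + 3)·(q - 4)
Cancel the common factor (q + 3).

q - 4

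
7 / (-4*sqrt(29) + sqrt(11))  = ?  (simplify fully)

Multiply numerator and denominator by sqrt(11) + 4*sqrt(29).
Denominator becomes -453; numerator becomes 7*sqrt(11) + 28*sqrt(29).

(-28*sqrt(29) - 7*sqrt(11))/453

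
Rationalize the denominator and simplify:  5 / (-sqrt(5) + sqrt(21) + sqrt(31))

(-47*sqrt(5) - 5*sqrt(31) + 15*sqrt(21) + 2*sqrt(3255))/79

Group as (sqrt(21) + sqrt(31)) - sqrt(5); multiply by (sqrt(21) + sqrt(31)) + sqrt(5), then rationalise the remaining surd.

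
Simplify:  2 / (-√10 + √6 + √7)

Group as (√6 + √7) - √10; multiply by (√6 + √7) + √10, then rationalise the remaining surd.

(-6*√10 + 18*√7 + 22*√6 + 8*√105)/159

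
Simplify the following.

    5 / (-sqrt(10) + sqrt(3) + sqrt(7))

(15*sqrt(7) + 35*sqrt(3) + 5*sqrt(210))/42

Group as (sqrt(3) + sqrt(7)) - sqrt(10); multiply by (sqrt(3) + sqrt(7)) + sqrt(10), then rationalise the remaining surd.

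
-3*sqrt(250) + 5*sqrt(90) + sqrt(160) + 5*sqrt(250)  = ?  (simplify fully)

3*sqrt(250) = 15*sqrt(10); 5*sqrt(90) = 15*sqrt(10); sqrt(160) = 4*sqrt(10); 5*sqrt(250) = 25*sqrt(10)
Combine: (-15 + 15 + 4 + 25)·sqrt(10) = 29*sqrt(10)

29*sqrt(10)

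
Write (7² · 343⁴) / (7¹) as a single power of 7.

7^13

7² = 7^2; 343⁴ = 7^12; 7¹ = 7^1
Combine exponents: 7^13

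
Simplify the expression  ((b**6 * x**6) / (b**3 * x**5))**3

Inside the bracket: b**3 * x**1
Raise to the power 3: b**9 * x**3

b**9*x**3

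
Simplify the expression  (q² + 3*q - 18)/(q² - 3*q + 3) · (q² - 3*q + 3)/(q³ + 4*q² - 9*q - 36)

Factor: q² + 3*q - 18 = (q + 6)·(q - 3);  q³ + 4*q² - 9*q - 36 = (q + 3)·(q - 3)·(q + 4)
Cancel the common factors (q² - 3*q + 3), (q - 3).

(q + 6)/(q² + 7*q + 12)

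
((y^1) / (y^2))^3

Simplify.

Inside the bracket: (y^-1)
Raise to the power 3: (y^-3)

y^(-3)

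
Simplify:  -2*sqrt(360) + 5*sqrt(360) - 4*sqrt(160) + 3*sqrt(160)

14*sqrt(10)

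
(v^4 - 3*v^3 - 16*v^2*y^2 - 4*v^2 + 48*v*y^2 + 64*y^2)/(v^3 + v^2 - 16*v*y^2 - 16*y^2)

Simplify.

Factor: v^4 - 3*v^3 - 16*v^2*y^2 - 4*v^2 + 48*v*y^2 + 64*y^2 = (v - 4*y)*(v + 1)*(v - 4)*(v + 4*y);  v^3 + v^2 - 16*v*y^2 - 16*y^2 = (v - 4*y)*(v + 4*y)*(v + 1)
Cancel the common factors (v + 1), (v + 4*y), (v - 4*y).

v - 4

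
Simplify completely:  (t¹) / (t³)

t^(-2)

Quotient: (t^-2)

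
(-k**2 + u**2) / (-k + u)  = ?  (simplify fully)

k + u

Difference of squares: factor out (-k + u).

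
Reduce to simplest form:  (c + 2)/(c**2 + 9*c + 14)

Factor: c**2 + 9*c + 14 = (c + 7)*(c + 2)
Cancel the common factor (c + 2).

1/(c + 7)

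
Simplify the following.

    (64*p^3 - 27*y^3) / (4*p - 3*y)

16*p^2 + 12*p*y + 9*y^2

(4*p)^3 - (3*y)^3 = (4*p - 3*y)(16*p^2 + 12*p*y + 9*y^2).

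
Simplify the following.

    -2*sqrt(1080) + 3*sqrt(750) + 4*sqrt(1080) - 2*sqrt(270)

2*sqrt(1080) = 12*sqrt(30); 3*sqrt(750) = 15*sqrt(30); 4*sqrt(1080) = 24*sqrt(30); 2*sqrt(270) = 6*sqrt(30)
Combine: (-12 + 15 + 24 - 6)·sqrt(30) = 21*sqrt(30)

21*sqrt(30)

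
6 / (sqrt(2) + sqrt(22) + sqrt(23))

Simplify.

Group as (sqrt(22) + sqrt(23)) + sqrt(2); multiply by (sqrt(22) + sqrt(23)) - sqrt(2), then rationalise the remaining surd.

(-24*sqrt(253) + 6*sqrt(23) + 18*sqrt(22) + 258*sqrt(2))/175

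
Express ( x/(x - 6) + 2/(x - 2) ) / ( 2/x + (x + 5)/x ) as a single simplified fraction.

Numerator: x/(x - 6) + 2/(x - 2) = (x^2 - 12)/(x^2 - 8*x + 12)
Denominator: 2/x + (x + 5)/x = (x + 7)/x
Divide: ((x^2 - 12)/(x^2 - 8*x + 12)) · (x/(x + 7)) = (x^3 - 12*x)/(x^3 - x^2 - 44*x + 84)

(x^3 - 12*x)/(x^3 - x^2 - 44*x + 84)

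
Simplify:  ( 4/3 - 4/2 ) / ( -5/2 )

Numerator: 4/3 - 4/2 = -2/3
Denominator: -5/2 = -5/2
Divide: (-2/3) · (-2/5) = 4/15

4/15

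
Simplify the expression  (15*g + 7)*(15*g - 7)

225*g^2 - 49

Difference of squares with P = 15*g, Q = 7.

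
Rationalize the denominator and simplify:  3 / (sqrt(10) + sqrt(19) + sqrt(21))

Group as (sqrt(10) + sqrt(19)) + sqrt(21); multiply by (sqrt(10) + sqrt(19)) - sqrt(21), then rationalise the remaining surd.

(-sqrt(3990) + 4*sqrt(21) + 6*sqrt(19) + 15*sqrt(10))/116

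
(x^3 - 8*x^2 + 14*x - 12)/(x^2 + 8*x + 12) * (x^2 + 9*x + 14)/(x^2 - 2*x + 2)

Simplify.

Factor: x^3 - 8*x^2 + 14*x - 12 = (x - 6)*(x^2 - 2*x + 2);  x^2 + 8*x + 12 = (x + 2)*(x + 6);  x^2 + 9*x + 14 = (x + 2)*(x + 7)
Cancel the common factors (x^2 - 2*x + 2), (x + 2).

(x^2 + x - 42)/(x + 6)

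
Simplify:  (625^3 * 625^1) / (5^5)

625^3 = 5^12; 625^1 = 5^4; 5^5 = 5^5
Combine exponents: 5^11

5^11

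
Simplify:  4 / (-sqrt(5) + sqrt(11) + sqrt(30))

Group as (sqrt(11) + sqrt(30)) - sqrt(5); multiply by (sqrt(11) + sqrt(30)) + sqrt(5), then rationalise the remaining surd.

(-18*sqrt(5) - 7*sqrt(30) + 12*sqrt(11) + 5*sqrt(66))/3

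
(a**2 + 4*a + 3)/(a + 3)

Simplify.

Factor: a**2 + 4*a + 3 = (a + 3)*(a + 1)
Cancel the common factor (a + 3).

a + 1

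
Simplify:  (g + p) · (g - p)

Pair the conjugate factors: (g+p)(g-p) = g² - p².

g² - p²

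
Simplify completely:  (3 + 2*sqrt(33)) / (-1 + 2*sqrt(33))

(8*sqrt(33) + 135)/131

Multiply numerator and denominator by -2*sqrt(33) - 1.
Denominator becomes -131; numerator becomes -135 - 8*sqrt(33).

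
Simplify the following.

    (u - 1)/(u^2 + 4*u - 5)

1/(u + 5)

Factor: u^2 + 4*u - 5 = (u - 1)*(u + 5)
Cancel the common factor (u - 1).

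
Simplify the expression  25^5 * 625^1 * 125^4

5^26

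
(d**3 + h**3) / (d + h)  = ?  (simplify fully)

Factor as (a+b)(a**2-ab+b**2) with a=h, b=d.

d**2 - d*h + h**2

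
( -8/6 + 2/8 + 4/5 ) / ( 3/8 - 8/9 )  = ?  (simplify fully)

102/185

Numerator: -8/6 + 2/8 + 4/5 = -17/60
Denominator: 3/8 - 8/9 = -37/72
Divide: (-17/60) · (-72/37) = 102/185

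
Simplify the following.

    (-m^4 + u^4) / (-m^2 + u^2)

Factor u^4 - m^4 and cancel (-m^2 + u^2).

m^2 + u^2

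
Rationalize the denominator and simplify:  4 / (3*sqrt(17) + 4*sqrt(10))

(-12*sqrt(17) + 16*sqrt(10))/7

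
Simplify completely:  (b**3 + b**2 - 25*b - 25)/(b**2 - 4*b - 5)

b + 5

Factor: b**3 + b**2 - 25*b - 25 = (b + 5)*(b - 5)*(b + 1);  b**2 - 4*b - 5 = (b + 1)*(b - 5)
Cancel the common factors (b + 1), (b - 5).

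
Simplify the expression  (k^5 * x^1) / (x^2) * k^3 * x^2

k^8*x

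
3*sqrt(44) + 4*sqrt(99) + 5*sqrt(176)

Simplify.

38*sqrt(11)

3*sqrt(44) = 6*sqrt(11); 4*sqrt(99) = 12*sqrt(11); 5*sqrt(176) = 20*sqrt(11)
Combine: (6 + 12 + 20)·sqrt(11) = 38*sqrt(11)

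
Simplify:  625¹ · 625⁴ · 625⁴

625¹ = 5^4; 625⁴ = 5^16; 625⁴ = 5^16
Combine exponents: 5^36

5^36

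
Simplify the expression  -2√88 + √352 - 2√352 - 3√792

-26*√22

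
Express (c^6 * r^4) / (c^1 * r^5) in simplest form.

Quotient: c^5 * (r^-1)

c^5/r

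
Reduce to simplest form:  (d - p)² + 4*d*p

After expansion: d² + 2*d*p + p² — a perfect-square trinomial.

(d + p)²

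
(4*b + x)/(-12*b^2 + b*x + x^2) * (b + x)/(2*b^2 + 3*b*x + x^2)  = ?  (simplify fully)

Factor: -12*b^2 + b*x + x^2 = (4*b + x)*(-3*b + x);  2*b^2 + 3*b*x + x^2 = (b + x)*(2*b + x)
Cancel the common factors (b + x), (4*b + x).

1/(-6*b^2 - b*x + x^2)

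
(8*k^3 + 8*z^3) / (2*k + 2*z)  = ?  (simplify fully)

Apply the sum-of-cubes factorisation and cancel (2*k + 2*z).

4*k^2 - 4*k*z + 4*z^2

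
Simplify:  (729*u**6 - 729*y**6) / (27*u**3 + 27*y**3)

27*u**3 - 27*y**3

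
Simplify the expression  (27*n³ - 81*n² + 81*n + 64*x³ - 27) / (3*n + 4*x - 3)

Factor as (a+b)(a^2-ab+b^2) with a=(4*x), b=(3*n - 3).

9*n² - 12*n*x - 18*n + 16*x² + 12*x + 9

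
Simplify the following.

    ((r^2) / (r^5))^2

r^(-6)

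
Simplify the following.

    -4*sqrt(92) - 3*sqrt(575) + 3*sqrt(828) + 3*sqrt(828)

4*sqrt(92) = 8*sqrt(23); 3*sqrt(575) = 15*sqrt(23); 3*sqrt(828) = 18*sqrt(23); 3*sqrt(828) = 18*sqrt(23)
Combine: (-8 - 15 + 18 + 18)·sqrt(23) = 13*sqrt(23)

13*sqrt(23)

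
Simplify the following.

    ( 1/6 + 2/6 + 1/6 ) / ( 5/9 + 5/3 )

3/10

Numerator: 1/6 + 2/6 + 1/6 = 2/3
Denominator: 5/9 + 5/3 = 20/9
Divide: (2/3) · (9/20) = 3/10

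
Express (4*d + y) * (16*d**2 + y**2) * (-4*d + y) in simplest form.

(y+(4*d))(y-(4*d)) = -16*d**2 + y**2; continue pairing.

-256*d**4 + y**4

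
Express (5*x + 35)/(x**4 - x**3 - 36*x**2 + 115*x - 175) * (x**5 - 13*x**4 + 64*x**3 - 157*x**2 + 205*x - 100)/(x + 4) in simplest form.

(5*x**2 - 25*x + 20)/(x + 4)

Factor: 5*x + 35 = 5*(x + 7);  x**4 - x**3 - 36*x**2 + 115*x - 175 = (x - 5)*(x**2 - 3*x + 5)*(x + 7);  x**5 - 13*x**4 + 64*x**3 - 157*x**2 + 205*x - 100 = (x - 1)*(x**2 - 3*x + 5)*(x - 4)*(x - 5)
Cancel the common factors (x**2 - 3*x + 5), (x + 7), (x - 5).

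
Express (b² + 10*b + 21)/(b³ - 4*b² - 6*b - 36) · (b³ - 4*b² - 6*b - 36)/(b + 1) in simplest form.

Factor: b² + 10*b + 21 = (b + 7)·(b + 3);  b³ - 4*b² - 6*b - 36 = (b - 6)·(b² + 2*b + 6);  b³ - 4*b² - 6*b - 36 = (b - 6)·(b² + 2*b + 6)
Cancel the common factors (b² + 2*b + 6), (b - 6).

(b² + 10*b + 21)/(b + 1)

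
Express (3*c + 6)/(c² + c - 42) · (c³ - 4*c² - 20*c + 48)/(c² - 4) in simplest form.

(3*c + 12)/(c + 7)

Factor: 3*c + 6 = 3·(c + 2);  c² + c - 42 = (c + 7)·(c - 6);  c³ - 4*c² - 20*c + 48 = (c - 6)·(c + 4)·(c - 2);  c² - 4 = (c - 2)·(c + 2)
Cancel the common factors (c + 2), (c - 6), (c - 2).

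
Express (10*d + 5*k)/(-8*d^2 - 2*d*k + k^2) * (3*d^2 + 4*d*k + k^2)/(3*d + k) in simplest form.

(-5*d - 5*k)/(4*d - k)

Factor: 10*d + 5*k = 5*(2*d + k);  -8*d^2 - 2*d*k + k^2 = (2*d + k)*(-4*d + k);  3*d^2 + 4*d*k + k^2 = (d + k)*(3*d + k)
Cancel the common factors (3*d + k), (2*d + k).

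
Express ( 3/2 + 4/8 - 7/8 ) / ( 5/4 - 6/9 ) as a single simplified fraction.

Numerator: 3/2 + 4/8 - 7/8 = 9/8
Denominator: 5/4 - 6/9 = 7/12
Divide: (9/8) · (12/7) = 27/14

27/14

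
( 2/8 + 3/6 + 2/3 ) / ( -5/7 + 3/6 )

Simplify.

Numerator: 2/8 + 3/6 + 2/3 = 17/12
Denominator: -5/7 + 3/6 = -3/14
Divide: (17/12) · (-14/3) = -119/18

-119/18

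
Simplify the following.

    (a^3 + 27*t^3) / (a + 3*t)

a^2 - 3*a*t + 9*t^2

Factor as (a+b)(a^2-ab+b^2) with a=a, b=(3*t).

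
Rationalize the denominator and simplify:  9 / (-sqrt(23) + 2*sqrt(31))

(9*sqrt(23) + 18*sqrt(31))/101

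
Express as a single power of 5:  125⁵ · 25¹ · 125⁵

5^32

125⁵ = 5^15; 25¹ = 5^2; 125⁵ = 5^15
Combine exponents: 5^32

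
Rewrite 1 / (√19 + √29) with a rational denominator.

Multiply numerator and denominator by -√29 + √19.
Denominator becomes -10; numerator becomes -√29 + √19.

(-√19 + √29)/10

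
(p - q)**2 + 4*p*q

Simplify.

(p + q)**2

Expand the square and combine the 4*p*q term.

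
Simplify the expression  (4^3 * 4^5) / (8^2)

4^3 = 2^6; 4^5 = 2^10; 8^2 = 2^6
Combine exponents: 2^10

2^10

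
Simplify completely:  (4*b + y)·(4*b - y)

16*b² - y²

(4*b)^2 - (y)^2 = 16*b² - y².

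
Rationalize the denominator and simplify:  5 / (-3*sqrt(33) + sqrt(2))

(-3*sqrt(33) - sqrt(2))/59

Multiply numerator and denominator by sqrt(2) + 3*sqrt(33).
Denominator becomes -295; numerator becomes 5*sqrt(2) + 15*sqrt(33).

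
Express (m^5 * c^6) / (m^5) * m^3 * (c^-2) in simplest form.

c^4*m^3

Quotient: c^6
Multiply by m^3 * (c^-2): add exponents.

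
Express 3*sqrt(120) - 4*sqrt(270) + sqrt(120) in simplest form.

-4*sqrt(30)

3*sqrt(120) = 6*sqrt(30); 4*sqrt(270) = 12*sqrt(30); sqrt(120) = 2*sqrt(30)
Combine: (6 - 12 + 2)·sqrt(30) = -4*sqrt(30)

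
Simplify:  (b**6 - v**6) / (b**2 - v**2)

b**4 + b**2*v**2 + v**4

Factor b**6 - v**6 and cancel (b**2 - v**2).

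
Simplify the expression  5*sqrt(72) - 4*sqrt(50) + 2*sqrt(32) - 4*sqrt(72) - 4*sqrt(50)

-26*sqrt(2)

5*sqrt(72) = 30*sqrt(2); 4*sqrt(50) = 20*sqrt(2); 2*sqrt(32) = 8*sqrt(2); 4*sqrt(72) = 24*sqrt(2); 4*sqrt(50) = 20*sqrt(2)
Combine: (30 - 20 + 8 - 24 - 20)·sqrt(2) = -26*sqrt(2)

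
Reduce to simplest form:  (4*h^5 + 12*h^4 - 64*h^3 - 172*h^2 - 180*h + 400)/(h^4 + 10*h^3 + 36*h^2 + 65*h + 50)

(4*h^2 - 20*h + 16)/(h + 2)

Factor: 4*h^5 + 12*h^4 - 64*h^3 - 172*h^2 - 180*h + 400 = 4*(h + 5)*(h - 1)*(h^2 + 3*h + 5)*(h - 4);  h^4 + 10*h^3 + 36*h^2 + 65*h + 50 = (h + 5)*(h + 2)*(h^2 + 3*h + 5)
Cancel the common factors (h^2 + 3*h + 5), (h + 5).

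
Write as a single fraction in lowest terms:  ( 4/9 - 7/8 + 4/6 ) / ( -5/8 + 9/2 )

17/279

Numerator: 4/9 - 7/8 + 4/6 = 17/72
Denominator: -5/8 + 9/2 = 31/8
Divide: (17/72) · (8/31) = 17/279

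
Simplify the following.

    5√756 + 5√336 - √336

5√756 = 30*√21; 5√336 = 20*√21; √336 = 4*√21
Combine: (30 + 20 - 4)·√21 = 46*√21

46*√21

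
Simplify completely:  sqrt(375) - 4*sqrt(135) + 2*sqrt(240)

sqrt(375) = 5*sqrt(15); 4*sqrt(135) = 12*sqrt(15); 2*sqrt(240) = 8*sqrt(15)
Combine: (5 - 12 + 8)·sqrt(15) = sqrt(15)

sqrt(15)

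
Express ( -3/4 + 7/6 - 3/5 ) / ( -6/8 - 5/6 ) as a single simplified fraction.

11/95

Numerator: -3/4 + 7/6 - 3/5 = -11/60
Denominator: -6/8 - 5/6 = -19/12
Divide: (-11/60) · (-12/19) = 11/95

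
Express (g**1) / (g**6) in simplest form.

Quotient: (g**-5)

g**(-5)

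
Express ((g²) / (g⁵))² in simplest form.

Inside the bracket: (g^-3)
Raise to the power 2: (g^-6)

g^(-6)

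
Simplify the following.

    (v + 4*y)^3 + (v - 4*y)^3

2*v*(v^2 + 48*y^2)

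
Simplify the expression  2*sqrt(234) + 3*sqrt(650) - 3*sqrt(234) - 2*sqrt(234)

6*sqrt(26)

2*sqrt(234) = 6*sqrt(26); 3*sqrt(650) = 15*sqrt(26); 3*sqrt(234) = 9*sqrt(26); 2*sqrt(234) = 6*sqrt(26)
Combine: (6 + 15 - 9 - 6)·sqrt(26) = 6*sqrt(26)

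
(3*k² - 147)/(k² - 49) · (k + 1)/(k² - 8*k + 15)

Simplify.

(3*k + 3)/(k² - 8*k + 15)

Factor: 3*k² - 147 = 3·(k + 7)·(k - 7);  k² - 49 = (k - 7)·(k + 7);  k² - 8*k + 15 = (k - 5)·(k - 3)
Cancel the common factors (k + 7), (k - 7).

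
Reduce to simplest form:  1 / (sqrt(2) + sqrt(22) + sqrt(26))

(-2*sqrt(286) - sqrt(26) + 3*sqrt(22) + 23*sqrt(2))/86

Group as (sqrt(2) + sqrt(26)) + sqrt(22); multiply by (sqrt(2) + sqrt(26)) - sqrt(22), then rationalise the remaining surd.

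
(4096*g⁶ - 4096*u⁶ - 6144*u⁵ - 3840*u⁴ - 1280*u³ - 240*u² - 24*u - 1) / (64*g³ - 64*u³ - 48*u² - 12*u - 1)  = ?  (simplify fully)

64*g³ + 64*u³ + 48*u² + 12*u + 1

Factor (4*g)^6 - (4*u + 1)^6 and cancel (64*g³ - (4*u + 1)³).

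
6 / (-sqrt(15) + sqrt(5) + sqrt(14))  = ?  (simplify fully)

Group as (sqrt(5) + sqrt(14)) - sqrt(15); multiply by (sqrt(5) + sqrt(14)) + sqrt(15), then rationalise the remaining surd.

(-2*sqrt(15) + 3*sqrt(14) + 12*sqrt(5) + 5*sqrt(42))/22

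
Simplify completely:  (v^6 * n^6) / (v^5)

Quotient: v^1 * n^6

n^6*v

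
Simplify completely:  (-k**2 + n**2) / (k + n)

Difference of squares: factor out (k + n).

-k + n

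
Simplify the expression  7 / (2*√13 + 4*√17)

Multiply numerator and denominator by -4*√17 + 2*√13.
Denominator becomes -220; numerator becomes -28*√17 + 14*√13.

(-7*√13 + 14*√17)/110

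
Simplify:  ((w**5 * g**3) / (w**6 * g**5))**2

1/(g**4*w**2)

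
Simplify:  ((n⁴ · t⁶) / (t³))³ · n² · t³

n^14*t^12

Inside the bracket: n⁴ · t³
Raise to the power 3: n^12 · t⁹
Multiply by n² · t³: add exponents.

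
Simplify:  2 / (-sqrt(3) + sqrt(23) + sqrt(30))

Group as (sqrt(23) + sqrt(30)) - sqrt(3); multiply by (sqrt(23) + sqrt(30)) + sqrt(3), then rationalise the remaining surd.

(-25*sqrt(3) - 2*sqrt(30) + 5*sqrt(23) + 3*sqrt(230))/65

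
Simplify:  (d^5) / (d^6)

1/d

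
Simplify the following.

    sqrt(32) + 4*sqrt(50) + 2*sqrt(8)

28*sqrt(2)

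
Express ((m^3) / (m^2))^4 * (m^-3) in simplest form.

m

Inside the bracket: m^1
Raise to the power 4: m^4
Multiply by (m^-3): add exponents.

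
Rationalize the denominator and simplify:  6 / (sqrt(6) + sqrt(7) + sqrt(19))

(-sqrt(798) - 3*sqrt(19) + 9*sqrt(7) + 10*sqrt(6))/11

Group as (sqrt(6) + sqrt(19)) + sqrt(7); multiply by (sqrt(6) + sqrt(19)) - sqrt(7), then rationalise the remaining surd.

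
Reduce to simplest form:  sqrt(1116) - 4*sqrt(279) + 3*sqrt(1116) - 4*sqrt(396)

-24*sqrt(11) + 12*sqrt(31)

sqrt(1116) = 6*sqrt(31); 4*sqrt(279) = 12*sqrt(31); 3*sqrt(1116) = 18*sqrt(31); 4*sqrt(396) = 24*sqrt(11)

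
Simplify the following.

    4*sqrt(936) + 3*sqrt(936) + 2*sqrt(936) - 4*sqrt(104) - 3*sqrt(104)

4*sqrt(936) = 24*sqrt(26); 3*sqrt(936) = 18*sqrt(26); 2*sqrt(936) = 12*sqrt(26); 4*sqrt(104) = 8*sqrt(26); 3*sqrt(104) = 6*sqrt(26)
Combine: (24 + 18 + 12 - 8 - 6)·sqrt(26) = 40*sqrt(26)

40*sqrt(26)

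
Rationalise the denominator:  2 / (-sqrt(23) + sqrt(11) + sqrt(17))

(-10*sqrt(23) + 34*sqrt(17) + 58*sqrt(11) + 4*sqrt(4301))/723

Group as (sqrt(11) + sqrt(17)) - sqrt(23); multiply by (sqrt(11) + sqrt(17)) + sqrt(23), then rationalise the remaining surd.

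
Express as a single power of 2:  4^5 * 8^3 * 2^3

2^22

4^5 = 2^10; 8^3 = 2^9; 2^3 = 2^3
Combine exponents: 2^22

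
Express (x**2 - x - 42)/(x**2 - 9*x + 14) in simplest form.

Factor: x**2 - x - 42 = (x + 6)*(x - 7);  x**2 - 9*x + 14 = (x - 2)*(x - 7)
Cancel the common factor (x - 7).

(x + 6)/(x - 2)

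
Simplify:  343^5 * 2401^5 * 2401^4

7^51

343^5 = 7^15; 2401^5 = 7^20; 2401^4 = 7^16
Combine exponents: 7^51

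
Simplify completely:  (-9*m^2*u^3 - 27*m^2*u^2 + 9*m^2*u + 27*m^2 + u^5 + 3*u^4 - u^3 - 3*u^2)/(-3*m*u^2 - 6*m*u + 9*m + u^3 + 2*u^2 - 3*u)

Factor: -9*m^2*u^3 - 27*m^2*u^2 + 9*m^2*u + 27*m^2 + u^5 + 3*u^4 - u^3 - 3*u^2 = (u - 1)*(u + 1)*(3*m + u)*(u + 3)*(-3*m + u);  -3*m*u^2 - 6*m*u + 9*m + u^3 + 2*u^2 - 3*u = (-3*m + u)*(u + 3)*(u - 1)
Cancel the common factors (-3*m + u), (u - 1), (u + 3).

3*m*u + 3*m + u^2 + u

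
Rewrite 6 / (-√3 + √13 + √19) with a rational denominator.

Group as (√13 + √19) - √3; multiply by (√13 + √19) + √3, then rationalise the remaining surd.

(-58*√3 - 6*√19 + 18*√13 + 4*√741)/49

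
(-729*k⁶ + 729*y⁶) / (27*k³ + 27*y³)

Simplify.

Factor (3*y)^6 - (3*k)^6 and cancel (27*k³ + 27*y³).

-27*k³ + 27*y³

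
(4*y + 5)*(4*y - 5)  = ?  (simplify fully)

Product of conjugates: (P+Q)(P-Q) = P**2 - Q**2.

16*y**2 - 25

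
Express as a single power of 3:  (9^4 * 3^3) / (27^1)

9^4 = 3^8; 3^3 = 3^3; 27^1 = 3^3
Combine exponents: 3^8

3^8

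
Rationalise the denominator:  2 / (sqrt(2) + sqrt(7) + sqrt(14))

(-56 - 10*sqrt(14) + 18*sqrt(7) + 38*sqrt(2))/31

Group as (sqrt(2) + sqrt(14)) + sqrt(7); multiply by (sqrt(2) + sqrt(14)) - sqrt(7), then rationalise the remaining surd.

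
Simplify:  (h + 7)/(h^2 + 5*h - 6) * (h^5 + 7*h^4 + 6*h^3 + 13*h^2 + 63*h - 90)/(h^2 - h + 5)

Factor: h^2 + 5*h - 6 = (h - 1)*(h + 6);  h^5 + 7*h^4 + 6*h^3 + 13*h^2 + 63*h - 90 = (h + 6)*(h + 3)*(h^2 - h + 5)*(h - 1)
Cancel the common factors (h^2 - h + 5), (h + 6), (h - 1).

h^2 + 10*h + 21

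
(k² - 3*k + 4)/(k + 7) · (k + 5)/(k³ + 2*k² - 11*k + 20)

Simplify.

Factor: k³ + 2*k² - 11*k + 20 = (k² - 3*k + 4)·(k + 5)
Cancel the common factors (k² - 3*k + 4), (k + 5).

1/(k + 7)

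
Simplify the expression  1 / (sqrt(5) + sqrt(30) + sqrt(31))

Group as (sqrt(5) + sqrt(31)) + sqrt(30); multiply by (sqrt(5) + sqrt(31)) - sqrt(30), then rationalise the remaining surd.

(-5*sqrt(186) + 2*sqrt(31) + 3*sqrt(30) + 28*sqrt(5))/292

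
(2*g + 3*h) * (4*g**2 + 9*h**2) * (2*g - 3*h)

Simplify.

((2*g)+(3*h))((2*g)-(3*h)) = 4*g**2 - 9*h**2; continue pairing.

16*g**4 - 81*h**4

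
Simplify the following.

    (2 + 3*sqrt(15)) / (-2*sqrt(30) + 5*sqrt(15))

Multiply numerator and denominator by 2*sqrt(30) + 5*sqrt(15).
Denominator becomes 255; numerator becomes 4*sqrt(30) + 10*sqrt(15) + 90*sqrt(2) + 225.

(4*sqrt(30) + 10*sqrt(15) + 90*sqrt(2) + 225)/255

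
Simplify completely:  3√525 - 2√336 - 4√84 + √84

√21

3√525 = 15*√21; 2√336 = 8*√21; 4√84 = 8*√21; √84 = 2*√21
Combine: (15 - 8 - 8 + 2)·√21 = √21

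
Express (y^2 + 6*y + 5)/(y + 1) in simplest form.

Factor: y^2 + 6*y + 5 = (y + 5)*(y + 1)
Cancel the common factor (y + 1).

y + 5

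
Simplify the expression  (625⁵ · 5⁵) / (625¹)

625⁵ = 5^20; 5⁵ = 5^5; 625¹ = 5^4
Combine exponents: 5^21

5^21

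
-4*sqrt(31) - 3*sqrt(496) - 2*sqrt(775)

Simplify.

-26*sqrt(31)

4*sqrt(31) = 4*sqrt(31); 3*sqrt(496) = 12*sqrt(31); 2*sqrt(775) = 10*sqrt(31)
Combine: (-4 - 12 - 10)·sqrt(31) = -26*sqrt(31)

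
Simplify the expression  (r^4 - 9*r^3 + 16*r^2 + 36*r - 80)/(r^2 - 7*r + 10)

Factor: r^4 - 9*r^3 + 16*r^2 + 36*r - 80 = (r - 5)*(r - 2)*(r + 2)*(r - 4);  r^2 - 7*r + 10 = (r - 2)*(r - 5)
Cancel the common factors (r - 5), (r - 2).

r^2 - 2*r - 8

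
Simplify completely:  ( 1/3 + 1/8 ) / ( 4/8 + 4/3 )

1/4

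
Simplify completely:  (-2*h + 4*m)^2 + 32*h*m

Expanding gives 4*h^2 + 16*h*m + 16*m^2, a perfect square.

4*(h + 2*m)^2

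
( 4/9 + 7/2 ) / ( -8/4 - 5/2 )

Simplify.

-71/81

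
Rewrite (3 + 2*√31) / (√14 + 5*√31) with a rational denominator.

Multiply numerator and denominator by -√14 + 5*√31.
Denominator becomes 761; numerator becomes -2*√434 - 3*√14 + 15*√31 + 310.

(-2*√434 - 3*√14 + 15*√31 + 310)/761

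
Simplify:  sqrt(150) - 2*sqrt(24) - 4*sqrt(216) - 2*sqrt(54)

sqrt(150) = 5*sqrt(6); 2*sqrt(24) = 4*sqrt(6); 4*sqrt(216) = 24*sqrt(6); 2*sqrt(54) = 6*sqrt(6)
Combine: (5 - 4 - 24 - 6)·sqrt(6) = -29*sqrt(6)

-29*sqrt(6)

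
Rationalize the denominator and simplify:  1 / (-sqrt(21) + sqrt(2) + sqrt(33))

Group as (sqrt(2) + sqrt(33)) - sqrt(21); multiply by (sqrt(2) + sqrt(33)) + sqrt(21), then rationalise the remaining surd.

(-7*sqrt(21) - 5*sqrt(33) + 26*sqrt(2) + 3*sqrt(154))/34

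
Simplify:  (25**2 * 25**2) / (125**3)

5**(-1)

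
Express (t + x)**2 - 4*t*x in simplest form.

Expanding gives t**2 - 2*t*x + x**2, a perfect square.

(t - x)**2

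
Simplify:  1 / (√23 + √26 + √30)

Group as (√23 + √30) + √26; multiply by (√23 + √30) - √26, then rationalise the remaining surd.

(-4*√4485 + 19*√30 + 27*√26 + 33*√23)/2031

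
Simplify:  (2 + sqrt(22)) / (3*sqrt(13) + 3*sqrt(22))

(-sqrt(286) - 2*sqrt(13) + 2*sqrt(22) + 22)/27

Multiply numerator and denominator by -3*sqrt(13) + 3*sqrt(22).
Denominator becomes 81; numerator becomes -3*sqrt(286) - 6*sqrt(13) + 6*sqrt(22) + 66.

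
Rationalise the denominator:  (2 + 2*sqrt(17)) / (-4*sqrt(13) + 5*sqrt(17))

(8*sqrt(13) + 10*sqrt(17) + 8*sqrt(221) + 170)/217

Multiply numerator and denominator by 4*sqrt(13) + 5*sqrt(17).
Denominator becomes 217; numerator becomes 8*sqrt(13) + 10*sqrt(17) + 8*sqrt(221) + 170.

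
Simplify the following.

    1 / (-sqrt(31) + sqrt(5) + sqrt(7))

Group as (sqrt(5) + sqrt(7)) - sqrt(31); multiply by (sqrt(5) + sqrt(7)) + sqrt(31), then rationalise the remaining surd.

(-19*sqrt(31) - 29*sqrt(7) - 33*sqrt(5) - 2*sqrt(1085))/221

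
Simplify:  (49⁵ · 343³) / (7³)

7^16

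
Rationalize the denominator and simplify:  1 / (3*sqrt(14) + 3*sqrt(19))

(-sqrt(14) + sqrt(19))/15

Multiply numerator and denominator by -3*sqrt(14) + 3*sqrt(19).
Denominator becomes 45; numerator becomes -3*sqrt(14) + 3*sqrt(19).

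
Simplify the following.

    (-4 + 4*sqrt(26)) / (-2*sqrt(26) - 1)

Multiply numerator and denominator by -1 + 2*sqrt(26).
Denominator becomes -103; numerator becomes -12*sqrt(26) + 212.

(-212 + 12*sqrt(26))/103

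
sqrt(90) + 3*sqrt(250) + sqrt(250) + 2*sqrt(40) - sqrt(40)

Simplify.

sqrt(90) = 3*sqrt(10); 3*sqrt(250) = 15*sqrt(10); sqrt(250) = 5*sqrt(10); 2*sqrt(40) = 4*sqrt(10); sqrt(40) = 2*sqrt(10)
Combine: (3 + 15 + 5 + 4 - 2)·sqrt(10) = 25*sqrt(10)

25*sqrt(10)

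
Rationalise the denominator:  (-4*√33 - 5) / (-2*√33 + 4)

(13*√33 + 142)/58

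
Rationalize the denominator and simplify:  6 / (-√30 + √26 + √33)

Group as (√26 + √33) - √30; multiply by (√26 + √33) + √30, then rationalise the remaining surd.

(-174*√30 + 138*√33 + 222*√26 + 72*√715)/2591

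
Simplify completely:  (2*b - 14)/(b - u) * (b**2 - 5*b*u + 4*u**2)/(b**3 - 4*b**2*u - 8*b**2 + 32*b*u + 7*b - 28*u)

2/(b - 1)

Factor: 2*b - 14 = 2*(b - 7);  b**2 - 5*b*u + 4*u**2 = (b - 4*u)*(b - u);  b**3 - 4*b**2*u - 8*b**2 + 32*b*u + 7*b - 28*u = (b - 7)*(b - 1)*(b - 4*u)
Cancel the common factors (b - 4*u), (b - 7), (b - u).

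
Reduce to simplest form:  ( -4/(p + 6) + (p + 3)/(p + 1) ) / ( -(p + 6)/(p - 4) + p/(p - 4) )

Numerator: -4/(p + 6) + (p + 3)/(p + 1) = (p**2 + 5*p + 14)/(p**2 + 7*p + 6)
Denominator: -(p + 6)/(p - 4) + p/(p - 4) = -6/(p - 4)
Divide: ((p**2 + 5*p + 14)/(p**2 + 7*p + 6)) · (-p/6 + 2/3) = (-p**3 - p**2 + 6*p + 56)/(6*p**2 + 42*p + 36)

(-p**3 - p**2 + 6*p + 56)/(6*p**2 + 42*p + 36)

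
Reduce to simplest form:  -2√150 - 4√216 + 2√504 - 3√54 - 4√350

-43*√6 - 8*√14

2√150 = 10*√6; 4√216 = 24*√6; 2√504 = 12*√14; 3√54 = 9*√6; 4√350 = 20*√14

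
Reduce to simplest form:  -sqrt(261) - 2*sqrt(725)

sqrt(261) = 3*sqrt(29); 2*sqrt(725) = 10*sqrt(29)
Combine: (-3 - 10)·sqrt(29) = -13*sqrt(29)

-13*sqrt(29)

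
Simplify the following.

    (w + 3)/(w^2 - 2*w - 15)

Factor: w^2 - 2*w - 15 = (w + 3)*(w - 5)
Cancel the common factor (w + 3).

1/(w - 5)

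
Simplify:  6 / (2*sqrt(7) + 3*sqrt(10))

Multiply numerator and denominator by -3*sqrt(10) + 2*sqrt(7).
Denominator becomes -62; numerator becomes -18*sqrt(10) + 12*sqrt(7).

(-6*sqrt(7) + 9*sqrt(10))/31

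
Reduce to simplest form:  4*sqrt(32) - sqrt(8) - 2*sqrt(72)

4*sqrt(32) = 16*sqrt(2); sqrt(8) = 2*sqrt(2); 2*sqrt(72) = 12*sqrt(2)
Combine: (16 - 2 - 12)·sqrt(2) = 2*sqrt(2)

2*sqrt(2)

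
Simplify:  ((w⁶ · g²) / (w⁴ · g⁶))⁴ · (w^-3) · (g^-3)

w⁵/g^19

Inside the bracket: w² · (g^-4)
Raise to the power 4: w⁸ · (g^-16)
Multiply by (w^-3) · (g^-3): add exponents.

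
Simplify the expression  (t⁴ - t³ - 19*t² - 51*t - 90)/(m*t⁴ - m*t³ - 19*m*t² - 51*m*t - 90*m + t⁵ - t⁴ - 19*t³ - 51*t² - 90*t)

Factor: t⁴ - t³ - 19*t² - 51*t - 90 = (t² + 2*t + 5)·(t + 3)·(t - 6);  m*t⁴ - m*t³ - 19*m*t² - 51*m*t - 90*m + t⁵ - t⁴ - 19*t³ - 51*t² - 90*t = (t - 6)·(t + 3)·(m + t)·(t² + 2*t + 5)
Cancel the common factors (t² + 2*t + 5), (t - 6), (t + 3).

1/(m + t)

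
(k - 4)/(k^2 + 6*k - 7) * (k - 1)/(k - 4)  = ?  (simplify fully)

Factor: k^2 + 6*k - 7 = (k + 7)*(k - 1)
Cancel the common factors (k - 1), (k - 4).

1/(k + 7)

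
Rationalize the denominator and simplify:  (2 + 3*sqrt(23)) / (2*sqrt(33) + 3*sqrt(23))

(-6*sqrt(759) - 4*sqrt(33) + 6*sqrt(23) + 207)/75

Multiply numerator and denominator by -2*sqrt(33) + 3*sqrt(23).
Denominator becomes 75; numerator becomes -6*sqrt(759) - 4*sqrt(33) + 6*sqrt(23) + 207.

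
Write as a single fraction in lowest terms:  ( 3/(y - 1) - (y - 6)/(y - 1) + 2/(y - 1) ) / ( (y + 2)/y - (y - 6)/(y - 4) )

(-y³ + 15*y² - 44*y)/(4*y² - 12*y + 8)

Numerator: 3/(y - 1) - (y - 6)/(y - 1) + 2/(y - 1) = (-y + 11)/(y - 1)
Denominator: (y + 2)/y - (y - 6)/(y - 4) = (4*y - 8)/(y² - 4*y)
Divide: ((-y + 11)/(y - 1)) · ((y² - 4*y)/(4*y - 8)) = (-y³ + 15*y² - 44*y)/(4*y² - 12*y + 8)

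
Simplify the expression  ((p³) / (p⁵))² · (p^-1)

p^(-5)

Inside the bracket: (p^-2)
Raise to the power 2: (p^-4)
Multiply by (p^-1): add exponents.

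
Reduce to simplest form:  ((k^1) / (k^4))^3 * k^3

k^(-6)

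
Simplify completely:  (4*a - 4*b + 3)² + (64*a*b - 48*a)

(4*a + 4*b - 3)²

Expanding gives 16*a² + 32*a*b - 24*a + 16*b² - 24*b + 9, a perfect square.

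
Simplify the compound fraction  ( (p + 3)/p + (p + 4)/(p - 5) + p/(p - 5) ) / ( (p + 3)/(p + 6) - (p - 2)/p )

(-3*p³ - 20*p² + 3*p + 90)/(p² - 17*p + 60)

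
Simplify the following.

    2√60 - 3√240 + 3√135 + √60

2√60 = 4*√15; 3√240 = 12*√15; 3√135 = 9*√15; √60 = 2*√15
Combine: (4 - 12 + 9 + 2)·√15 = 3*√15

3*√15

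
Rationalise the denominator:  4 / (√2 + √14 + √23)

(-16*√161 - 28*√23 + 44*√14 + 140*√2)/63

Group as (√2 + √23) + √14; multiply by (√2 + √23) - √14, then rationalise the remaining surd.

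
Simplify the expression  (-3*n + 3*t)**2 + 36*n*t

9*(n + t)**2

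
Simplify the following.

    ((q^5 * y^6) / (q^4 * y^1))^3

Inside the bracket: q^1 * y^5
Raise to the power 3: q^3 * y^15

q^3*y^15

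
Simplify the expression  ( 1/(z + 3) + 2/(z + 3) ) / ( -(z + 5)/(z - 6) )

(-3*z + 18)/(z**2 + 8*z + 15)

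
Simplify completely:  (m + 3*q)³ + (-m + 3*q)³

18*q*(m² + 3*q²)

Write as f((3*q),m) + f((3*q),-m) and expand.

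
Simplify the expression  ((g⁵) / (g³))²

g⁴

Inside the bracket: g²
Raise to the power 2: g⁴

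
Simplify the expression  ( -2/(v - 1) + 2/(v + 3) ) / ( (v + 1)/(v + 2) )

Numerator: -2/(v - 1) + 2/(v + 3) = -8/(v^2 + 2*v - 3)
Denominator: (v + 1)/(v + 2) = (v + 1)/(v + 2)
Divide: (-8/(v^2 + 2*v - 3)) · ((v + 2)/(v + 1)) = (-8*v - 16)/(v^3 + 3*v^2 - v - 3)

(-8*v - 16)/(v^3 + 3*v^2 - v - 3)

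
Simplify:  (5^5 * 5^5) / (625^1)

5^6

5^5 = 5^5; 5^5 = 5^5; 625^1 = 5^4
Combine exponents: 5^6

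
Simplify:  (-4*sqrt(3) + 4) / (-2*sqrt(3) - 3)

Multiply numerator and denominator by -3 + 2*sqrt(3).
Denominator becomes -3; numerator becomes -36 + 20*sqrt(3).

(-20*sqrt(3) + 36)/3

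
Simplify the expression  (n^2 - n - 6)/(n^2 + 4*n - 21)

(n + 2)/(n + 7)

Factor: n^2 - n - 6 = (n + 2)*(n - 3);  n^2 + 4*n - 21 = (n + 7)*(n - 3)
Cancel the common factor (n - 3).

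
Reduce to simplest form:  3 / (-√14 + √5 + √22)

Group as (√5 + √22) - √14; multiply by (√5 + √22) + √14, then rationalise the remaining surd.

(-39*√14 - 9*√22 + 93*√5 + 12*√385)/271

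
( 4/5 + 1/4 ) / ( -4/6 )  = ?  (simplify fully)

-63/40

Numerator: 4/5 + 1/4 = 21/20
Denominator: -4/6 = -2/3
Divide: (21/20) · (-3/2) = -63/40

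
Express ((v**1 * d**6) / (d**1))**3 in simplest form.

d**15*v**3

Inside the bracket: v**1 * d**5
Raise to the power 3: v**3 * d**15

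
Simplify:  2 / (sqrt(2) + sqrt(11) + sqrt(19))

Group as (sqrt(2) + sqrt(11)) + sqrt(19); multiply by (sqrt(2) + sqrt(11)) - sqrt(19), then rationalise the remaining surd.

(-sqrt(418) - 3*sqrt(19) + 5*sqrt(11) + 14*sqrt(2))/13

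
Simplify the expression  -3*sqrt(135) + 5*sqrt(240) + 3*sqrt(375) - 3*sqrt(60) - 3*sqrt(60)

3*sqrt(135) = 9*sqrt(15); 5*sqrt(240) = 20*sqrt(15); 3*sqrt(375) = 15*sqrt(15); 3*sqrt(60) = 6*sqrt(15); 3*sqrt(60) = 6*sqrt(15)
Combine: (-9 + 20 + 15 - 6 - 6)·sqrt(15) = 14*sqrt(15)

14*sqrt(15)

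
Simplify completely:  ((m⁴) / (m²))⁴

m⁸

Inside the bracket: m²
Raise to the power 4: m⁸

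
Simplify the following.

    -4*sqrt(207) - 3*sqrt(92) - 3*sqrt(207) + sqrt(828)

-21*sqrt(23)

4*sqrt(207) = 12*sqrt(23); 3*sqrt(92) = 6*sqrt(23); 3*sqrt(207) = 9*sqrt(23); sqrt(828) = 6*sqrt(23)
Combine: (-12 - 6 - 9 + 6)·sqrt(23) = -21*sqrt(23)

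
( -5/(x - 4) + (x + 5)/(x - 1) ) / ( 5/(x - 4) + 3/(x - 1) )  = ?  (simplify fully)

(x^2 - 4*x - 15)/(8*x - 17)

Numerator: -5/(x - 4) + (x + 5)/(x - 1) = (x^2 - 4*x - 15)/(x^2 - 5*x + 4)
Denominator: 5/(x - 4) + 3/(x - 1) = (8*x - 17)/(x^2 - 5*x + 4)
Divide: ((x^2 - 4*x - 15)/(x^2 - 5*x + 4)) · ((x^2 - 5*x + 4)/(8*x - 17)) = (x^2 - 4*x - 15)/(8*x - 17)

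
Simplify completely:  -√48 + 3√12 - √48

-2*√3

√48 = 4*√3; 3√12 = 6*√3; √48 = 4*√3
Combine: (-4 + 6 - 4)·√3 = -2*√3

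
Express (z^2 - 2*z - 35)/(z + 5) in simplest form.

Factor: z^2 - 2*z - 35 = (z - 7)*(z + 5)
Cancel the common factor (z + 5).

z - 7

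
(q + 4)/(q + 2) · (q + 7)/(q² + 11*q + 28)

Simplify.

1/(q + 2)

Factor: q² + 11*q + 28 = (q + 4)·(q + 7)
Cancel the common factors (q + 7), (q + 4).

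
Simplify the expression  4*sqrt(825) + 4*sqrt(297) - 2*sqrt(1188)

4*sqrt(825) = 20*sqrt(33); 4*sqrt(297) = 12*sqrt(33); 2*sqrt(1188) = 12*sqrt(33)
Combine: (20 + 12 - 12)·sqrt(33) = 20*sqrt(33)

20*sqrt(33)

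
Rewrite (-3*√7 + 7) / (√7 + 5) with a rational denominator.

(-11*√7 + 28)/9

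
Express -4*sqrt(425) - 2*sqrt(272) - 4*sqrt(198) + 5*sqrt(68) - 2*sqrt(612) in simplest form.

4*sqrt(425) = 20*sqrt(17); 2*sqrt(272) = 8*sqrt(17); 4*sqrt(198) = 12*sqrt(22); 5*sqrt(68) = 10*sqrt(17); 2*sqrt(612) = 12*sqrt(17)

-30*sqrt(17) - 12*sqrt(22)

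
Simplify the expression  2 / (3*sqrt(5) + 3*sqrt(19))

Multiply numerator and denominator by -3*sqrt(5) + 3*sqrt(19).
Denominator becomes 126; numerator becomes -6*sqrt(5) + 6*sqrt(19).

(-sqrt(5) + sqrt(19))/21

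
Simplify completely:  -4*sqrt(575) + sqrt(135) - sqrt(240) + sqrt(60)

4*sqrt(575) = 20*sqrt(23); sqrt(135) = 3*sqrt(15); sqrt(240) = 4*sqrt(15); sqrt(60) = 2*sqrt(15)

-20*sqrt(23) + sqrt(15)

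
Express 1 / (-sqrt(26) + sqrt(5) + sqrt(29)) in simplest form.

(-4*sqrt(26) + sqrt(29) + 25*sqrt(5) + sqrt(3770))/258

Group as (sqrt(5) + sqrt(29)) - sqrt(26); multiply by (sqrt(5) + sqrt(29)) + sqrt(26), then rationalise the remaining surd.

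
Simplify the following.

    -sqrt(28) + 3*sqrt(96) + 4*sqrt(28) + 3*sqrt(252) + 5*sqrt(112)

sqrt(28) = 2*sqrt(7); 3*sqrt(96) = 12*sqrt(6); 4*sqrt(28) = 8*sqrt(7); 3*sqrt(252) = 18*sqrt(7); 5*sqrt(112) = 20*sqrt(7)

12*sqrt(6) + 44*sqrt(7)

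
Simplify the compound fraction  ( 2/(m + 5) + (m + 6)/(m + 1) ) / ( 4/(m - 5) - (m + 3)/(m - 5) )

(-m³ - 8*m² + 33*m + 160)/(m³ + 5*m² - m - 5)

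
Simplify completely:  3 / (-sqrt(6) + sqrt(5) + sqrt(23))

Group as (sqrt(5) + sqrt(23)) - sqrt(6); multiply by (sqrt(5) + sqrt(23)) + sqrt(6), then rationalise the remaining surd.

(-12*sqrt(5) - sqrt(690) + 11*sqrt(6) + 6*sqrt(23))/4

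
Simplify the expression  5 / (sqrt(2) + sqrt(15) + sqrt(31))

(-45*sqrt(15) - 110*sqrt(2) + 5*sqrt(930) + 35*sqrt(31))/38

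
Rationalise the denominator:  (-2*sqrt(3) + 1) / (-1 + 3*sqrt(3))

Multiply numerator and denominator by -3*sqrt(3) - 1.
Denominator becomes -26; numerator becomes -sqrt(3) + 17.

(-17 + sqrt(3))/26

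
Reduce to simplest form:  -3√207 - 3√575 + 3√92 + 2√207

-12*√23

3√207 = 9*√23; 3√575 = 15*√23; 3√92 = 6*√23; 2√207 = 6*√23
Combine: (-9 - 15 + 6 + 6)·√23 = -12*√23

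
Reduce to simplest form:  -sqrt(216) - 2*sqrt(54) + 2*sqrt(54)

sqrt(216) = 6*sqrt(6); 2*sqrt(54) = 6*sqrt(6); 2*sqrt(54) = 6*sqrt(6)
Combine: (-6 - 6 + 6)·sqrt(6) = -6*sqrt(6)

-6*sqrt(6)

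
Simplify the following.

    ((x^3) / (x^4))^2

Inside the bracket: (x^-1)
Raise to the power 2: (x^-2)

x^(-2)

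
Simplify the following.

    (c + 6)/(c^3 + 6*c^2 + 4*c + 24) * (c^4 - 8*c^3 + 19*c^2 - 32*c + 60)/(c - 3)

Factor: c^3 + 6*c^2 + 4*c + 24 = (c^2 + 4)*(c + 6);  c^4 - 8*c^3 + 19*c^2 - 32*c + 60 = (c^2 + 4)*(c - 5)*(c - 3)
Cancel the common factors (c^2 + 4), (c + 6), (c - 3).

c - 5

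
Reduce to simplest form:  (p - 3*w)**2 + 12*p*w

(p + 3*w)**2

Expand the square and combine the 12*p*w term.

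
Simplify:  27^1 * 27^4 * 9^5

3^25

27^1 = 3^3; 27^4 = 3^12; 9^5 = 3^10
Combine exponents: 3^25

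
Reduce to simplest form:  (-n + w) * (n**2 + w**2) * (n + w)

-n**4 + w**4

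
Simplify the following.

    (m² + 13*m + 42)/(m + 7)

m + 6

Factor: m² + 13*m + 42 = (m + 6)·(m + 7)
Cancel the common factor (m + 7).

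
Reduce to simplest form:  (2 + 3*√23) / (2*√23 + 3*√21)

(-138 - 4*√23 + 6*√21 + 9*√483)/97

Multiply numerator and denominator by -3*√21 + 2*√23.
Denominator becomes -97; numerator becomes -9*√483 - 6*√21 + 4*√23 + 138.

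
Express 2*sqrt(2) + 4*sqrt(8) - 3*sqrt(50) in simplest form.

-5*sqrt(2)

2*sqrt(2) = 2*sqrt(2); 4*sqrt(8) = 8*sqrt(2); 3*sqrt(50) = 15*sqrt(2)
Combine: (2 + 8 - 15)·sqrt(2) = -5*sqrt(2)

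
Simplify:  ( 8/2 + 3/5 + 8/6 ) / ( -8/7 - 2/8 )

-2492/585

Numerator: 8/2 + 3/5 + 8/6 = 89/15
Denominator: -8/7 - 2/8 = -39/28
Divide: (89/15) · (-28/39) = -2492/585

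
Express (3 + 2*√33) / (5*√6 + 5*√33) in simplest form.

(-2*√22 - √6 + √33 + 22)/45

Multiply numerator and denominator by -5*√6 + 5*√33.
Denominator becomes 675; numerator becomes -30*√22 - 15*√6 + 15*√33 + 330.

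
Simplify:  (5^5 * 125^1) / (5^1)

5^5 = 5^5; 125^1 = 5^3; 5^1 = 5^1
Combine exponents: 5^7

5^7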